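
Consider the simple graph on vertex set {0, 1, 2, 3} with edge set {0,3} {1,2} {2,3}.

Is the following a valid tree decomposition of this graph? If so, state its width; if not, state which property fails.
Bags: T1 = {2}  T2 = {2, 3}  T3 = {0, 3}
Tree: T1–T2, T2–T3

No — vertex 1 appears in no bag.

A tree decomposition must satisfy three properties: every vertex lies in some bag; for every edge, both endpoints lie together in some bag; and for every vertex, the bags containing it form a connected subtree. Here vertex 1 appears in no bag, so the decomposition is invalid.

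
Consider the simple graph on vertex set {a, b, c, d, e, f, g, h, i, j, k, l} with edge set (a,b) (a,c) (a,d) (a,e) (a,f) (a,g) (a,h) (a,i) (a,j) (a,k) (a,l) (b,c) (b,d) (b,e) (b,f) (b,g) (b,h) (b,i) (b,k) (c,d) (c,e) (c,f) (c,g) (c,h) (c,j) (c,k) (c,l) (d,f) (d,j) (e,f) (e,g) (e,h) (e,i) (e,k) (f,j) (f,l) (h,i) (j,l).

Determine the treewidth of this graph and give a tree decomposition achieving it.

The largest bag has 5 vertices, giving width 4; this decomposition certifies tw(G) ≤ 4. Conversely, {a, c, d, f, j} is a clique of size 5, and the vertices of any clique must share a bag in every tree decomposition; so some bag has ≥ 5 vertices and tw(G) ≥ 4. The upper and lower bounds meet at 4, so that is the treewidth.

Treewidth 4.
One such decomposition:
Bags: B1 = {a, b, c, e, f}  B2 = {a, b, c, e, k}  B3 = {a, b, c, d, f}  B4 = {a, b, c, e, h}  B5 = {a, c, d, f, j}  B6 = {a, c, f, j, l}  B7 = {a, b, c, e, g}  B8 = {a, b, e, h, i}
Tree: B1–B2, B1–B3, B2–B4, B3–B5, B5–B6, B4–B7, B4–B8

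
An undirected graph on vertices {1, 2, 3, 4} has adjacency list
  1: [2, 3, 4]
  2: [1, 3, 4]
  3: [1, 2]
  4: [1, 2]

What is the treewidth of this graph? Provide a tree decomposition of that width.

Treewidth 2.
Bags: B1 = {1, 2, 3}  B2 = {1, 2, 4}
Tree: B1–B2

Every bag has size at most 3, so the width is 3 − 1 = 2 and tw(G) ≤ 2. On the other hand G contains the 3-clique {1, 2, 3}. A clique must lie in a single bag of any decomposition, so no decomposition can have width below 2. Hence tw(G) = 2 exactly.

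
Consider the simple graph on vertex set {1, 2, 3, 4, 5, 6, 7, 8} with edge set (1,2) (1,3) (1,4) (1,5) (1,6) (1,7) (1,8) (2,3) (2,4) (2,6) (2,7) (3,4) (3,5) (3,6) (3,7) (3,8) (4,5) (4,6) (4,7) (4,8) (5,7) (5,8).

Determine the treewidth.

4

A width-4 tree decomposition is:
Bags: B1 = {1, 3, 4, 5, 8}  B2 = {1, 3, 4, 5, 7}  B3 = {1, 2, 3, 4, 7}  B4 = {1, 2, 3, 4, 6}
Tree: B1–B2, B2–B3, B3–B4
The largest bag has 5 vertices, giving width 4; this decomposition certifies tw(G) ≤ 4. For the lower bound, the 5 vertices {1, 3, 4, 5, 8} are pairwise adjacent, and any tree decomposition puts a clique entirely inside one bag — forcing width ≥ 4. Combining the bounds, tw(G) = 4.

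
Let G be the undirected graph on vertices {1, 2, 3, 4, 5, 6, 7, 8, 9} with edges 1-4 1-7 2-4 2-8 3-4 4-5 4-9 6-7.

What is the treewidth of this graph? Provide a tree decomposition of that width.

Each bag holds 2 vertices, so the decomposition has width 1, which upper-bounds the treewidth. G has an edge, so its treewidth is at least 1. Combining the bounds, tw(G) = 1.

Treewidth 1.
Bags: B1 = {3, 4}  B2 = {1, 4}  B3 = {4, 9}  B4 = {2, 4}  B5 = {1, 7}  B6 = {4, 5}  B7 = {2, 8}  B8 = {6, 7}
Tree: B1–B2, B1–B3, B3–B4, B2–B5, B1–B6, B4–B7, B5–B8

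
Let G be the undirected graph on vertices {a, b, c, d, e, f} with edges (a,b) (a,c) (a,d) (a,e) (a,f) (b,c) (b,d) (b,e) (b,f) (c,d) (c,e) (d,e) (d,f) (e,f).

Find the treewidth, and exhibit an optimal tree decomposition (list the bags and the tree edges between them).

Treewidth 4.
One such decomposition:
Bags: B1 = {a, b, d, e, f}  B2 = {a, b, c, d, e}
Tree: B1–B2

The largest bag has 5 vertices, giving width 4; this decomposition certifies tw(G) ≤ 4. Conversely, {a, b, c, d, e} is a clique of size 5, and the vertices of any clique must share a bag in every tree decomposition; so some bag has ≥ 5 vertices and tw(G) ≥ 4. Hence tw(G) = 4 exactly.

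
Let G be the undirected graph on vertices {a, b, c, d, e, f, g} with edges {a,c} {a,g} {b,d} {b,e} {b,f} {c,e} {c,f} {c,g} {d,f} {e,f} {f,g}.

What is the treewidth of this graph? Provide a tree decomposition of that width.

Treewidth 2.
Bags: B1 = {c, f, g}  B2 = {c, e, f}  B3 = {b, e, f}  B4 = {a, c, g}  B5 = {b, d, f}
Tree: B1–B2, B2–B3, B1–B4, B3–B5

Every bag has size at most 3, so the width is 3 − 1 = 2 and tw(G) ≤ 2. Conversely, {a, c, g} is a clique of size 3, and the vertices of any clique must share a bag in every tree decomposition; so some bag has ≥ 3 vertices and tw(G) ≥ 2. Combining the bounds, tw(G) = 2.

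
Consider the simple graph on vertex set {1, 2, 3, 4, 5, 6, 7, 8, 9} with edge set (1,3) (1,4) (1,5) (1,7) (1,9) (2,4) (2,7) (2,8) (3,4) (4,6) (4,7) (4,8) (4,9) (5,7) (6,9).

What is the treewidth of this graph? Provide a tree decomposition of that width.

Each bag holds 3 vertices, so the decomposition has width 2, which upper-bounds the treewidth. On the other hand G contains the 3-clique {2, 4, 8}. A clique must lie in a single bag of any decomposition, so no decomposition can have width below 2. Therefore the treewidth is 2.

Treewidth 2.
Bags: B1 = {1, 4, 7}  B2 = {1, 5, 7}  B3 = {2, 4, 7}  B4 = {1, 4, 9}  B5 = {1, 3, 4}  B6 = {4, 6, 9}  B7 = {2, 4, 8}
Tree: B1–B2, B1–B3, B1–B4, B4–B5, B4–B6, B3–B7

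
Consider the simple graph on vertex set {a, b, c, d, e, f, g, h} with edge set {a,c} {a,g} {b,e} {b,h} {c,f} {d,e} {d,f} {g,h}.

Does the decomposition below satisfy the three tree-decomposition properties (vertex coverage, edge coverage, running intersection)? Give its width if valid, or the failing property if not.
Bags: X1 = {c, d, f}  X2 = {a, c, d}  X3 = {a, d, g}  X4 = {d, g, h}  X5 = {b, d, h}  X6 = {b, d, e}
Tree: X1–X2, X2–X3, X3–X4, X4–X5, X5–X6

Vertex coverage: the bags together contain {a, b, c, d, e, f, g, h}, the full vertex set. Edge coverage: each edge of G has both endpoints in at least one bag. Running intersection: for every vertex, the bags containing it form a connected subtree. All three properties hold, so this is a valid tree decomposition of width max|bag| − 1 = 2, and hence tw(G) ≤ 2.

Yes; width 2.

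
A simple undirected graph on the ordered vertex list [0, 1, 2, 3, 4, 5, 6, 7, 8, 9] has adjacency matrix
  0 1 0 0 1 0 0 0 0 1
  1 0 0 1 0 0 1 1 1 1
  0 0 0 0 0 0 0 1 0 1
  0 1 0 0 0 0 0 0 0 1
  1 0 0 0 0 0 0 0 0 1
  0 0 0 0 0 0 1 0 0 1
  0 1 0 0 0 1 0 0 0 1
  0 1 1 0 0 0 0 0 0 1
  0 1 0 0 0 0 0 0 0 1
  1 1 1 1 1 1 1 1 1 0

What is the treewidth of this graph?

A width-2 tree decomposition is:
Bags: B1 = {0, 1, 9}  B2 = {1, 7, 9}  B3 = {2, 7, 9}  B4 = {1, 8, 9}  B5 = {1, 6, 9}  B6 = {5, 6, 9}  B7 = {0, 4, 9}  B8 = {1, 3, 9}
Tree: B1–B2, B2–B3, B1–B4, B1–B5, B5–B6, B1–B7, B5–B8
Each bag holds 3 vertices, so the decomposition has width 2, which upper-bounds the treewidth. For the lower bound, the 3 vertices {0, 1, 9} are pairwise adjacent, and any tree decomposition puts a clique entirely inside one bag — forcing width ≥ 2. Therefore the treewidth is 2.

2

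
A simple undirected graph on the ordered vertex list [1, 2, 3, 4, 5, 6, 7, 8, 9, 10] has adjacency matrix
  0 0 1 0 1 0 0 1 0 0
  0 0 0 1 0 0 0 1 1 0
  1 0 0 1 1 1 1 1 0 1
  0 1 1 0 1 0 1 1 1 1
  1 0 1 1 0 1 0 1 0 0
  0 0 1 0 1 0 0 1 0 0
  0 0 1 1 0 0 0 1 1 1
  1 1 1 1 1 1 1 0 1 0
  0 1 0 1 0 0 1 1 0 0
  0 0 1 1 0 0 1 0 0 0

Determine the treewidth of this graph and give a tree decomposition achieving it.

Treewidth 3.
One such decomposition:
Bags: B1 = {4, 7, 8, 9}  B2 = {3, 4, 7, 8}  B3 = {3, 4, 5, 8}  B4 = {3, 5, 6, 8}  B5 = {2, 4, 8, 9}  B6 = {3, 4, 7, 10}  B7 = {1, 3, 5, 8}
Tree: B1–B2, B2–B3, B3–B4, B1–B5, B2–B6, B3–B7

Each bag holds 4 vertices, so the decomposition has width 3, which upper-bounds the treewidth. On the other hand G contains the 4-clique {2, 4, 8, 9}. A clique must lie in a single bag of any decomposition, so no decomposition can have width below 3. Hence tw(G) = 3 exactly.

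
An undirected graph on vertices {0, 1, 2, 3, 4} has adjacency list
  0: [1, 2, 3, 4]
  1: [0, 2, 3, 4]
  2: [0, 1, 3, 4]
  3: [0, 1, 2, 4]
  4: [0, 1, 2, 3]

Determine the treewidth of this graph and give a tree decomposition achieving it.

A single bag containing all 5 vertices is trivially a valid decomposition of width 4. Conversely, {0, 1, 2, 3, 4} is a clique of size 5, and the vertices of any clique must share a bag in every tree decomposition; so some bag has ≥ 5 vertices and tw(G) ≥ 4. The upper and lower bounds meet at 4, so that is the treewidth.

Treewidth 4.
Bags: B1 = {0, 1, 2, 3, 4}
Tree: (single bag)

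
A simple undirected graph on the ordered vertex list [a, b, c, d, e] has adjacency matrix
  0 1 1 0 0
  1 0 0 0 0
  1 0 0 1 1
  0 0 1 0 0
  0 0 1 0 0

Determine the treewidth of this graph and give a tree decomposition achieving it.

Treewidth 1.
One such decomposition:
Bags: B1 = {a, b}  B2 = {a, c}  B3 = {c, d}  B4 = {c, e}
Tree: B1–B2, B2–B3, B2–B4

The largest bag has 2 vertices, giving width 1; this decomposition certifies tw(G) ≤ 1. G has an edge, so its treewidth is at least 1. Therefore the treewidth is 1.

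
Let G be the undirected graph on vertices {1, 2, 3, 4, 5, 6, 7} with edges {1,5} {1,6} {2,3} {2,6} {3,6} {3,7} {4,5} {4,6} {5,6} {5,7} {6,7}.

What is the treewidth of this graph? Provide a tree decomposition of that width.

Treewidth 2.
One such decomposition:
Bags: B1 = {5, 6, 7}  B2 = {3, 6, 7}  B3 = {1, 5, 6}  B4 = {2, 3, 6}  B5 = {4, 5, 6}
Tree: B1–B2, B1–B3, B2–B4, B3–B5

Every bag has size at most 3, so the width is 3 − 1 = 2 and tw(G) ≤ 2. On the other hand G contains the 3-clique {2, 3, 6}. A clique must lie in a single bag of any decomposition, so no decomposition can have width below 2. The upper and lower bounds meet at 2, so that is the treewidth.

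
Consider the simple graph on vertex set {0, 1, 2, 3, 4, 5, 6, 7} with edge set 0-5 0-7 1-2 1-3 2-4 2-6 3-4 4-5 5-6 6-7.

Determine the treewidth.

A width-2 tree decomposition is:
Bags: B1 = {1, 2, 3}  B2 = {2, 3, 4}  B3 = {2, 4, 6}  B4 = {4, 5, 6}  B5 = {5, 6, 7}  B6 = {0, 5, 7}
Tree: B1–B2, B2–B3, B3–B4, B4–B5, B5–B6
Every bag has size at most 3, so the width is 3 − 1 = 2 and tw(G) ≤ 2. The edges 1–3–4–2–1 form a cycle, so G is not a tree and its treewidth is at least 2. The upper and lower bounds meet at 2, so that is the treewidth.

2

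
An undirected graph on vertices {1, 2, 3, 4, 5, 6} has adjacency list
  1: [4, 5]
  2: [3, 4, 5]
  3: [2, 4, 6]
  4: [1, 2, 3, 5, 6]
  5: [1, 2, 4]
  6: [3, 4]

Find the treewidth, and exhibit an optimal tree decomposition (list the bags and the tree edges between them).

Treewidth 2.
One such decomposition:
Bags: B1 = {2, 4, 5}  B2 = {2, 3, 4}  B3 = {1, 4, 5}  B4 = {3, 4, 6}
Tree: B1–B2, B1–B3, B2–B4

Each bag holds 3 vertices, so the decomposition has width 2, which upper-bounds the treewidth. For the lower bound, the 3 vertices {1, 4, 5} are pairwise adjacent, and any tree decomposition puts a clique entirely inside one bag — forcing width ≥ 2. The upper and lower bounds meet at 2, so that is the treewidth.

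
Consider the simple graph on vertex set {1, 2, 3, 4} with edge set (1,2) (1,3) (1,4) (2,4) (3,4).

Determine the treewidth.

A width-2 tree decomposition is:
Bags: B1 = {1, 2, 4}  B2 = {1, 3, 4}
Tree: B1–B2
The largest bag has 3 vertices, giving width 2; this decomposition certifies tw(G) ≤ 2. Conversely, {1, 2, 4} is a clique of size 3, and the vertices of any clique must share a bag in every tree decomposition; so some bag has ≥ 3 vertices and tw(G) ≥ 2. Hence tw(G) = 2 exactly.

2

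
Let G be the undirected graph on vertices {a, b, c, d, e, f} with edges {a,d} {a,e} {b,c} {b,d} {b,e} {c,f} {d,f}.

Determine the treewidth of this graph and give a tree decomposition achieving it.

Treewidth 2.
Bags: B1 = {c, d, f}  B2 = {b, c, d}  B3 = {a, b, d}  B4 = {a, b, e}
Tree: B1–B2, B2–B3, B3–B4

Each bag holds 3 vertices, so the decomposition has width 2, which upper-bounds the treewidth. Since f–c–b–d–f is a cycle in G, G is not acyclic. Forests are exactly the graphs of treewidth ≤ 1, so tw(G) ≥ 2. Combining the bounds, tw(G) = 2.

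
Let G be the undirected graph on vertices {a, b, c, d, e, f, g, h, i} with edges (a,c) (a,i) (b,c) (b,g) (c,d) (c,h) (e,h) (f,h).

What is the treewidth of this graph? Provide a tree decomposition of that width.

Treewidth 1.
One such decomposition:
Bags: B1 = {e, h}  B2 = {c, h}  B3 = {a, c}  B4 = {b, c}  B5 = {f, h}  B6 = {a, i}  B7 = {c, d}  B8 = {b, g}
Tree: B1–B2, B2–B3, B2–B4, B2–B5, B3–B6, B3–B7, B4–B8

Each bag holds 2 vertices, so the decomposition has width 1, which upper-bounds the treewidth. G has an edge, so its treewidth is at least 1. Therefore the treewidth is 1.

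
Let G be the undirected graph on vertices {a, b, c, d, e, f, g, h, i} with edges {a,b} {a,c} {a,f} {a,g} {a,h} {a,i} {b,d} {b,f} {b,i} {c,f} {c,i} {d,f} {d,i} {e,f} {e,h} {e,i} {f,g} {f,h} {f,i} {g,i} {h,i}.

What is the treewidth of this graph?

3

A width-3 tree decomposition is:
Bags: B1 = {a, b, f, i}  B2 = {a, f, h, i}  B3 = {b, d, f, i}  B4 = {a, c, f, i}  B5 = {e, f, h, i}  B6 = {a, f, g, i}
Tree: B1–B2, B1–B3, B1–B4, B2–B5, B1–B6
Every bag has size at most 4, so the width is 4 − 1 = 3 and tw(G) ≤ 3. On the other hand G contains the 4-clique {b, d, f, i}. A clique must lie in a single bag of any decomposition, so no decomposition can have width below 3. The upper and lower bounds meet at 3, so that is the treewidth.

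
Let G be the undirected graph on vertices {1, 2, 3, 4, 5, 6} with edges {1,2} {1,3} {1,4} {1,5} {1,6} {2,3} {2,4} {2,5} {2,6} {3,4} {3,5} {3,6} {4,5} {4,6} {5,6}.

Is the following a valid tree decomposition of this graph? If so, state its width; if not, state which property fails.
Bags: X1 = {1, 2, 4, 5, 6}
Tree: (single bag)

No — vertex 3 appears in no bag.

A tree decomposition must satisfy three properties: every vertex lies in some bag; for every edge, both endpoints lie together in some bag; and for every vertex, the bags containing it form a connected subtree. Here vertex 3 appears in no bag, so the decomposition is invalid.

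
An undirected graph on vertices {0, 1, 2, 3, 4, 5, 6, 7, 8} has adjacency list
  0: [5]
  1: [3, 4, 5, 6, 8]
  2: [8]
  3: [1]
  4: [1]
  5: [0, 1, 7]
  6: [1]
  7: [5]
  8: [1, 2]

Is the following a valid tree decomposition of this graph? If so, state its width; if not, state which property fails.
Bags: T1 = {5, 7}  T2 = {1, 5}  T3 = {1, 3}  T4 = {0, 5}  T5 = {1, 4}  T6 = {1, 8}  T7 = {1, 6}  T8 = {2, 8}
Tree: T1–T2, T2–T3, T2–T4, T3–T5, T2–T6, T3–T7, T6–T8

Yes; width 1.

Vertex coverage: the bags together contain {0, 1, 2, 3, 4, 5, 6, 7, 8}, the full vertex set. Edge coverage: each edge of G has both endpoints in at least one bag. Running intersection: for every vertex, the bags containing it form a connected subtree. All three properties hold, so this is a valid tree decomposition of width max|bag| − 1 = 1, and hence tw(G) ≤ 1.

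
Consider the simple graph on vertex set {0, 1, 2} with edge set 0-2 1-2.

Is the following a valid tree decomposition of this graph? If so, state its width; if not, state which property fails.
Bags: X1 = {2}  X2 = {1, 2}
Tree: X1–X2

A tree decomposition must satisfy three properties: every vertex lies in some bag; for every edge, both endpoints lie together in some bag; and for every vertex, the bags containing it form a connected subtree. Here vertex 0 appears in no bag, so the decomposition is invalid.

No — vertex 0 appears in no bag.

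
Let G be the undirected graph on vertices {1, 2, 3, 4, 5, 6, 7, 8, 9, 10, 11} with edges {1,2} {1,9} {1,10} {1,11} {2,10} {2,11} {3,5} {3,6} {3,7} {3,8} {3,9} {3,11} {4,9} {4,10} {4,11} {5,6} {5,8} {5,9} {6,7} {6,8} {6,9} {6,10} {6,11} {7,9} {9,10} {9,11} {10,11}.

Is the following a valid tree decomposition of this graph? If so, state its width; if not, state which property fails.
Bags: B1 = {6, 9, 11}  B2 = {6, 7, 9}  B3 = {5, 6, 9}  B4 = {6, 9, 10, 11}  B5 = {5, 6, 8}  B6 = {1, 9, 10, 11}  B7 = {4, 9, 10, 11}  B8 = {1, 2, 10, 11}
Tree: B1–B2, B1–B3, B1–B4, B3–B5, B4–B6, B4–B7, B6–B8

A tree decomposition must satisfy three properties: every vertex lies in some bag; for every edge, both endpoints lie together in some bag; and for every vertex, the bags containing it form a connected subtree. Here vertex 3 appears in no bag, so the decomposition is invalid.

No — vertex 3 appears in no bag.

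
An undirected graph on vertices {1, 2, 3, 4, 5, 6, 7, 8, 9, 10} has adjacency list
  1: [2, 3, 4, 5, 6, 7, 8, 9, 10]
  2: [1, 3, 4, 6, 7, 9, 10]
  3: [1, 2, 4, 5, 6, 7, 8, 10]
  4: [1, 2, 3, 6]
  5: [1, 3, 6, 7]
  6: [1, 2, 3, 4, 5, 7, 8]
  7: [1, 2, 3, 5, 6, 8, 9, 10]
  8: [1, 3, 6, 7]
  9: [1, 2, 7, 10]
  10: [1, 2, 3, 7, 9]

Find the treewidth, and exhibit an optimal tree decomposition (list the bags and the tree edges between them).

Each bag holds 5 vertices, so the decomposition has width 4, which upper-bounds the treewidth. For the lower bound, the 5 vertices {1, 2, 7, 9, 10} are pairwise adjacent, and any tree decomposition puts a clique entirely inside one bag — forcing width ≥ 4. The upper and lower bounds meet at 4, so that is the treewidth.

Treewidth 4.
One optimal decomposition is:
Bags: B1 = {1, 3, 6, 7, 8}  B2 = {1, 2, 3, 6, 7}  B3 = {1, 2, 3, 7, 10}  B4 = {1, 3, 5, 6, 7}  B5 = {1, 2, 7, 9, 10}  B6 = {1, 2, 3, 4, 6}
Tree: B1–B2, B2–B3, B2–B4, B3–B5, B2–B6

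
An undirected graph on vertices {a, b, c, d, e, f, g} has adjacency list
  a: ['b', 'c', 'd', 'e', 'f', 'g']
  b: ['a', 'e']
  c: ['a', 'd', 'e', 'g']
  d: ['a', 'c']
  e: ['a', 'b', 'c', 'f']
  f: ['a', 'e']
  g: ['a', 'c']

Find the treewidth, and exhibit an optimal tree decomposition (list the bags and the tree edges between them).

Treewidth 2.
One such decomposition:
Bags: B1 = {a, c, e}  B2 = {a, e, f}  B3 = {a, c, d}  B4 = {a, c, g}  B5 = {a, b, e}
Tree: B1–B2, B1–B3, B1–B4, B1–B5

Each bag holds 3 vertices, so the decomposition has width 2, which upper-bounds the treewidth. For the lower bound, the 3 vertices {a, c, d} are pairwise adjacent, and any tree decomposition puts a clique entirely inside one bag — forcing width ≥ 2. Hence tw(G) = 2 exactly.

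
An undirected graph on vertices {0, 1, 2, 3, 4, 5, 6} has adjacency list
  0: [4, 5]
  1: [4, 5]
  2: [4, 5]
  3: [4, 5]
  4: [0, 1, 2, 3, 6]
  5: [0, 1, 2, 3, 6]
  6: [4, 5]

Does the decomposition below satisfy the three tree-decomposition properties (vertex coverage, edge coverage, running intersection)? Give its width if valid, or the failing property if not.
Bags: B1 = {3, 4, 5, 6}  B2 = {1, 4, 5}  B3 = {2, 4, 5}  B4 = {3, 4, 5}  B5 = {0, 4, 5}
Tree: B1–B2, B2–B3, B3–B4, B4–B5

No — bags containing vertex 3 are not connected in the tree.

A tree decomposition must satisfy three properties: every vertex lies in some bag; for every edge, both endpoints lie together in some bag; and for every vertex, the bags containing it form a connected subtree. Here bags containing vertex 3 are not connected in the tree, so the decomposition is invalid.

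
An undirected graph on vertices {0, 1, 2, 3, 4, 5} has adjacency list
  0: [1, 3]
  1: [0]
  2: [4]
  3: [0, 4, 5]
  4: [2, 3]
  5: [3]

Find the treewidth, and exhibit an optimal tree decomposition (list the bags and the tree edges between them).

Treewidth 1.
Bags: B1 = {0, 1}  B2 = {0, 3}  B3 = {3, 5}  B4 = {3, 4}  B5 = {2, 4}
Tree: B1–B2, B2–B3, B3–B4, B4–B5

Every bag has size at most 2, so the width is 2 − 1 = 1 and tw(G) ≤ 1. G has an edge, so its treewidth is at least 1. Hence tw(G) = 1 exactly.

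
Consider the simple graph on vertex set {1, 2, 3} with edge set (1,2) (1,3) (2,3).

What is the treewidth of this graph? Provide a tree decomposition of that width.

Treewidth 2.
One such decomposition:
Bags: B1 = {1, 2, 3}
Tree: (single bag)

A single bag containing all 3 vertices is trivially a valid decomposition of width 2. For the lower bound, the 3 vertices {1, 2, 3} are pairwise adjacent, and any tree decomposition puts a clique entirely inside one bag — forcing width ≥ 2. The upper and lower bounds meet at 2, so that is the treewidth.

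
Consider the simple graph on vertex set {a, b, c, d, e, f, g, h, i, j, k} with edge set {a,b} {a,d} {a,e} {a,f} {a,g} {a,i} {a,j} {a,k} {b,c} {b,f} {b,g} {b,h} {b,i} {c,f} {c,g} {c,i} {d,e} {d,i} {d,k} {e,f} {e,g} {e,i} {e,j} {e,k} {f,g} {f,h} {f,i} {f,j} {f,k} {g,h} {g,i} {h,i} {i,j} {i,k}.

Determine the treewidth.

4

A width-4 tree decomposition is:
Bags: B1 = {b, f, g, h, i}  B2 = {a, b, f, g, i}  B3 = {a, e, f, g, i}  B4 = {b, c, f, g, i}  B5 = {a, e, f, i, k}  B6 = {a, e, f, i, j}  B7 = {a, d, e, i, k}
Tree: B1–B2, B2–B3, B2–B4, B3–B5, B3–B6, B5–B7
Each bag holds 5 vertices, so the decomposition has width 4, which upper-bounds the treewidth. On the other hand G contains the 5-clique {a, d, e, i, k}. A clique must lie in a single bag of any decomposition, so no decomposition can have width below 4. Hence tw(G) = 4 exactly.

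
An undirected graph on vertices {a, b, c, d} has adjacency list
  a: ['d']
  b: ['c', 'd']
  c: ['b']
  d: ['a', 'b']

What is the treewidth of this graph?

1

A width-1 tree decomposition is:
Bags: B1 = {a, d}  B2 = {b, d}  B3 = {b, c}
Tree: B1–B2, B2–B3
Each bag holds 2 vertices, so the decomposition has width 1, which upper-bounds the treewidth. Since G has at least one edge (e.g. a–d), it is not an edgeless graph, so tw(G) ≥ 1. Hence tw(G) = 1 exactly.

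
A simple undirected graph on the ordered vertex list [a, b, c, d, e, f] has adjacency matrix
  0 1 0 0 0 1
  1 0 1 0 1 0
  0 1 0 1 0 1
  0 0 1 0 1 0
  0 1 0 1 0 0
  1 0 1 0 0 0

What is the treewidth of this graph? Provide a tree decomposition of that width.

Treewidth 2.
Bags: B1 = {c, d, e}  B2 = {b, c, e}  B3 = {b, c, f}  B4 = {a, b, f}
Tree: B1–B2, B2–B3, B3–B4

The largest bag has 3 vertices, giving width 2; this decomposition certifies tw(G) ≤ 2. For the lower bound, G contains the cycle d–e–b–c–d, so G is not a forest; only forests have treewidth ≤ 1, hence tw(G) ≥ 2. Hence tw(G) = 2 exactly.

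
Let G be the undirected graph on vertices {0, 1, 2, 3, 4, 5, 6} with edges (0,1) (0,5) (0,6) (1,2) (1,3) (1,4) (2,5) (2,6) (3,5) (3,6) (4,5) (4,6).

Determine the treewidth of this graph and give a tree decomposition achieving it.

Treewidth 3.
One optimal decomposition is:
Bags: B1 = {0, 1, 5, 6}  B2 = {1, 4, 5, 6}  B3 = {1, 3, 5, 6}  B4 = {1, 2, 5, 6}
Tree: B1–B2, B2–B3, B3–B4

Every bag has size at most 4, so the width is 4 − 1 = 3 and tw(G) ≤ 3. For the lower bound: the 4 vertex sets {0,6}, {4,5}, {1}, {3} are disjoint, each induces a connected subgraph, and every pair is joined by at least one edge of G. Contracting each set to a single vertex therefore yields K_{4} as a minor, and since treewidth is minor-monotone, tw(G) ≥ tw(K_{4}) = 3. Therefore the treewidth is 3.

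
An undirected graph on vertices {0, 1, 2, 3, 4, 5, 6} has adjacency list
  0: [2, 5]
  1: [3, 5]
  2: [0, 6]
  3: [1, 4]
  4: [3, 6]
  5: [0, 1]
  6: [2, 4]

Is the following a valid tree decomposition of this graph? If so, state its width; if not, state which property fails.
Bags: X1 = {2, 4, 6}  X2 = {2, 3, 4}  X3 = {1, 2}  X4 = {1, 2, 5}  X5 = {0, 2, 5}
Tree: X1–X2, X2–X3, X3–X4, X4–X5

A tree decomposition must satisfy three properties: every vertex lies in some bag; for every edge, both endpoints lie together in some bag; and for every vertex, the bags containing it form a connected subtree. Here edge (3,1) lies in no bag, so the decomposition is invalid.

No — edge (3,1) lies in no bag.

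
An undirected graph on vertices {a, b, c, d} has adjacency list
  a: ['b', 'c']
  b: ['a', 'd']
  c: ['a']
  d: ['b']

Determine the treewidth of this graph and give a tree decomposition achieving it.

Treewidth 1.
Bags: B1 = {a, c}  B2 = {a, b}  B3 = {b, d}
Tree: B1–B2, B2–B3

The largest bag has 2 vertices, giving width 1; this decomposition certifies tw(G) ≤ 1. Any graph with an edge has treewidth ≥ 1, and G has the edge c–a. Combining the bounds, tw(G) = 1.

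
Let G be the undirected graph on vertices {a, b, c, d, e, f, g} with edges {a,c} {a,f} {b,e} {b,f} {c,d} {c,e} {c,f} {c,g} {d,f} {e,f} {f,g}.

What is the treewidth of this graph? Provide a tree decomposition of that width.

Treewidth 2.
Bags: B1 = {c, d, f}  B2 = {c, f, g}  B3 = {c, e, f}  B4 = {a, c, f}  B5 = {b, e, f}
Tree: B1–B2, B2–B3, B2–B4, B3–B5

The largest bag has 3 vertices, giving width 2; this decomposition certifies tw(G) ≤ 2. Conversely, {c, d, f} is a clique of size 3, and the vertices of any clique must share a bag in every tree decomposition; so some bag has ≥ 3 vertices and tw(G) ≥ 2. Combining the bounds, tw(G) = 2.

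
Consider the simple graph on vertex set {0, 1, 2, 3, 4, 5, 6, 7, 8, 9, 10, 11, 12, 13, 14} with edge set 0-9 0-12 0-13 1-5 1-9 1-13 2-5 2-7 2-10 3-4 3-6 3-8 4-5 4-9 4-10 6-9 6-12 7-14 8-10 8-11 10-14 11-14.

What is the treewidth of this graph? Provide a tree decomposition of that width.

Treewidth 3.
Bags: B1 = {0, 6, 12, 13}  B2 = {0, 6, 9, 13}  B3 = {1, 6, 9, 13}  B4 = {1, 3, 6, 9}  B5 = {1, 3, 4, 9}  B6 = {1, 3, 4, 5}  B7 = {3, 4, 5, 8}  B8 = {4, 5, 8, 10}  B9 = {2, 5, 8, 10}  B10 = {2, 8, 10, 11}  B11 = {2, 10, 11, 14}  B12 = {2, 7, 11, 14}
Tree: B1–B2, B2–B3, B3–B4, B4–B5, B5–B6, B6–B7, B7–B8, B8–B9, B9–B10, B10–B11, B11–B12

The largest bag has 4 vertices, giving width 3; this decomposition certifies tw(G) ≤ 3. For the lower bound: the 4 vertex sets {0,12,13}, {6}, {9}, {1,3,4,5} are disjoint, each induces a connected subgraph, and every pair is joined by at least one edge of G. Contracting each set to a single vertex therefore yields K_{4} as a minor, and since treewidth is minor-monotone, tw(G) ≥ tw(K_{4}) = 3. The upper and lower bounds meet at 3, so that is the treewidth.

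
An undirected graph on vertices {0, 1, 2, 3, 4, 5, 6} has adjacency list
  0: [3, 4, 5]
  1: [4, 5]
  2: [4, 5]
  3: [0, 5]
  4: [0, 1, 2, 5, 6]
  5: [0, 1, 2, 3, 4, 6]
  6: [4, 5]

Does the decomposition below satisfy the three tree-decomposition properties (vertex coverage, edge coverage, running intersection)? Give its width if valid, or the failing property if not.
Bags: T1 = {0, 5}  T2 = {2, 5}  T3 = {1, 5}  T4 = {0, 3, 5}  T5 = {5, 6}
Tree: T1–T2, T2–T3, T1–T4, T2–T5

A tree decomposition must satisfy three properties: every vertex lies in some bag; for every edge, both endpoints lie together in some bag; and for every vertex, the bags containing it form a connected subtree. Here vertex 4 appears in no bag, so the decomposition is invalid.

No — vertex 4 appears in no bag.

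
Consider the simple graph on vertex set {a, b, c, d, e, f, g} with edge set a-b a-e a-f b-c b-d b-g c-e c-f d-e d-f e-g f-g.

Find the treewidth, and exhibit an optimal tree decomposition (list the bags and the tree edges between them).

Treewidth 3.
Bags: B1 = {b, d, e, f}  B2 = {b, e, f, g}  B3 = {a, b, e, f}  B4 = {b, c, e, f}
Tree: B1–B2, B2–B3, B3–B4

Each bag holds 4 vertices, so the decomposition has width 3, which upper-bounds the treewidth. For the lower bound: the 4 vertex sets {d,e}, {b,g}, {f}, {a} are disjoint, each induces a connected subgraph, and every pair is joined by at least one edge of G. Contracting each set to a single vertex therefore yields K_{4} as a minor, and since treewidth is minor-monotone, tw(G) ≥ tw(K_{4}) = 3. Therefore the treewidth is 3.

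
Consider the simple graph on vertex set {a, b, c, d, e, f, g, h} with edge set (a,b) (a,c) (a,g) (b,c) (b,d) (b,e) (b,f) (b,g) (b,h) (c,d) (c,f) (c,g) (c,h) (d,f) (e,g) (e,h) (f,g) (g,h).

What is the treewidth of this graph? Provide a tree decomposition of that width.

Treewidth 3.
One such decomposition:
Bags: B1 = {b, c, g, h}  B2 = {b, c, f, g}  B3 = {b, e, g, h}  B4 = {a, b, c, g}  B5 = {b, c, d, f}
Tree: B1–B2, B1–B3, B1–B4, B2–B5

Every bag has size at most 4, so the width is 4 − 1 = 3 and tw(G) ≤ 3. Conversely, {b, c, d, f} is a clique of size 4, and the vertices of any clique must share a bag in every tree decomposition; so some bag has ≥ 4 vertices and tw(G) ≥ 3. Therefore the treewidth is 3.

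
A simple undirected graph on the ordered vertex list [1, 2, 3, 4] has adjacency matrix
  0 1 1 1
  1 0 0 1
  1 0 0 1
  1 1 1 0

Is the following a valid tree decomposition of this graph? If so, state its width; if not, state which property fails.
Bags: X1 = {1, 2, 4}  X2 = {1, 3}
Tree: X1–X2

No — edge (4,3) lies in no bag.

A tree decomposition must satisfy three properties: every vertex lies in some bag; for every edge, both endpoints lie together in some bag; and for every vertex, the bags containing it form a connected subtree. Here edge (4,3) lies in no bag, so the decomposition is invalid.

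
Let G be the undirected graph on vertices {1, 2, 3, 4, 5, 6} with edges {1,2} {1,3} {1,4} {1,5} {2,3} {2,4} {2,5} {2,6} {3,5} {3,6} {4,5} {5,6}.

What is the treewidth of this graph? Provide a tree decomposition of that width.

Treewidth 3.
One such decomposition:
Bags: B1 = {1, 2, 3, 5}  B2 = {1, 2, 4, 5}  B3 = {2, 3, 5, 6}
Tree: B1–B2, B1–B3

Every bag has size at most 4, so the width is 4 − 1 = 3 and tw(G) ≤ 3. Conversely, {1, 2, 3, 5} is a clique of size 4, and the vertices of any clique must share a bag in every tree decomposition; so some bag has ≥ 4 vertices and tw(G) ≥ 3. The upper and lower bounds meet at 3, so that is the treewidth.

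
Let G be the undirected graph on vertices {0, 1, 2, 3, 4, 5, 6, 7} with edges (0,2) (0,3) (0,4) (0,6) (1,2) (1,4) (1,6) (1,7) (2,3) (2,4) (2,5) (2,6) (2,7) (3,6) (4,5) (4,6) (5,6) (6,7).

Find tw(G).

A width-3 tree decomposition is:
Bags: B1 = {0, 2, 4, 6}  B2 = {2, 4, 5, 6}  B3 = {1, 2, 4, 6}  B4 = {1, 2, 6, 7}  B5 = {0, 2, 3, 6}
Tree: B1–B2, B1–B3, B3–B4, B1–B5
Every bag has size at most 4, so the width is 4 − 1 = 3 and tw(G) ≤ 3. For the lower bound, the 4 vertices {0, 2, 3, 6} are pairwise adjacent, and any tree decomposition puts a clique entirely inside one bag — forcing width ≥ 3. Combining the bounds, tw(G) = 3.

3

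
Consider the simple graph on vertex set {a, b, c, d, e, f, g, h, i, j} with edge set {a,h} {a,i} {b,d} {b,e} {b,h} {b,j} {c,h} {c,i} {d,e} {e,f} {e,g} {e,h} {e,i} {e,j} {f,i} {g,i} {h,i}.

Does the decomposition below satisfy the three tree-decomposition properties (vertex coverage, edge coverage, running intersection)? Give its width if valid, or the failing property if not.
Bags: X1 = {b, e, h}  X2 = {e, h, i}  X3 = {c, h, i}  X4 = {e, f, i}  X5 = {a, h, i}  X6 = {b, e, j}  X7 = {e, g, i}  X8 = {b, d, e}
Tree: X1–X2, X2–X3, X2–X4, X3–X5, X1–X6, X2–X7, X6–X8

Checking the three conditions: (i) the bags cover all of {a, b, c, d, e, f, g, h, i, j}; (ii) for each edge, some bag contains both endpoints; (iii) the bags containing any fixed vertex form a subtree. All hold, so the decomposition is valid with width 3 − 1 = 2.

Yes; width 2.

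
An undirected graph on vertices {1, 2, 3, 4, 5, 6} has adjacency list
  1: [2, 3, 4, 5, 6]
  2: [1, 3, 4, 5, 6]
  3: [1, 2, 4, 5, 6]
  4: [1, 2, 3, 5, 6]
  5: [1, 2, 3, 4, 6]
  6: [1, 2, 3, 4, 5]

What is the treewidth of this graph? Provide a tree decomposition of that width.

With just one bag of size 6, the width is 6 − 1 = 5, so tw(G) ≤ 5. For the lower bound, the 6 vertices {1, 2, 3, 4, 5, 6} are pairwise adjacent, and any tree decomposition puts a clique entirely inside one bag — forcing width ≥ 5. Hence tw(G) = 5 exactly.

Treewidth 5.
One optimal decomposition is:
Bags: B1 = {1, 2, 3, 4, 5, 6}
Tree: (single bag)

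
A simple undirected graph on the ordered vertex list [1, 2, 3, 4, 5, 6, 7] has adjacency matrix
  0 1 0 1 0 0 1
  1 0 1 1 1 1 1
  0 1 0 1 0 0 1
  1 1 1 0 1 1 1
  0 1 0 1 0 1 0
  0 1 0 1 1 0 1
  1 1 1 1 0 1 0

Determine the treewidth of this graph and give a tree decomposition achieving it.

The largest bag has 4 vertices, giving width 3; this decomposition certifies tw(G) ≤ 3. On the other hand G contains the 4-clique {2, 4, 5, 6}. A clique must lie in a single bag of any decomposition, so no decomposition can have width below 3. Therefore the treewidth is 3.

Treewidth 3.
One optimal decomposition is:
Bags: B1 = {2, 4, 6, 7}  B2 = {1, 2, 4, 7}  B3 = {2, 3, 4, 7}  B4 = {2, 4, 5, 6}
Tree: B1–B2, B1–B3, B1–B4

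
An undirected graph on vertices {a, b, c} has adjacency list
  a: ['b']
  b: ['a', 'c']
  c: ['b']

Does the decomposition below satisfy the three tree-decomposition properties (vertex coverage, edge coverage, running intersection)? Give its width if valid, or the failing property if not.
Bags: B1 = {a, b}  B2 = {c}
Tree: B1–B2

No — edge (b,c) lies in no bag.

A tree decomposition must satisfy three properties: every vertex lies in some bag; for every edge, both endpoints lie together in some bag; and for every vertex, the bags containing it form a connected subtree. Here edge (b,c) lies in no bag, so the decomposition is invalid.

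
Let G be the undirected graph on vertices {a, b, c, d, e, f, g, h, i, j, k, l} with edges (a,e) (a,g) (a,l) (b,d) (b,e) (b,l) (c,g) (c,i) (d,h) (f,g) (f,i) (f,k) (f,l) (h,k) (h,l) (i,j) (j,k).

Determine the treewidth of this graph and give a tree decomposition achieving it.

The largest bag has 4 vertices, giving width 3; this decomposition certifies tw(G) ≤ 3. For the lower bound: the 4 vertex sets {c,i,j}, {g}, {f}, {a,h,k,l} are disjoint, each induces a connected subgraph, and every pair is joined by at least one edge of G. Contracting each set to a single vertex therefore yields K_{4} as a minor, and since treewidth is minor-monotone, tw(G) ≥ tw(K_{4}) = 3. Therefore the treewidth is 3.

Treewidth 3.
One such decomposition:
Bags: B1 = {c, g, i, j}  B2 = {f, g, i, j}  B3 = {f, g, j, k}  B4 = {a, f, g, k}  B5 = {a, f, k, l}  B6 = {a, h, k, l}  B7 = {a, e, h, l}  B8 = {b, e, h, l}  B9 = {b, d, e, h}
Tree: B1–B2, B2–B3, B3–B4, B4–B5, B5–B6, B6–B7, B7–B8, B8–B9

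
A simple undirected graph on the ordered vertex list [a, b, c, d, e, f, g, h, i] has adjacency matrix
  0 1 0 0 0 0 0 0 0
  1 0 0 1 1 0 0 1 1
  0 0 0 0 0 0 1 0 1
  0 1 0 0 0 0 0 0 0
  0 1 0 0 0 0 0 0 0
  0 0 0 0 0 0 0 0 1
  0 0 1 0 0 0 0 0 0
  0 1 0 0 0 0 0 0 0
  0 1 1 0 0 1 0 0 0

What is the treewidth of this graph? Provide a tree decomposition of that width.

Treewidth 1.
One optimal decomposition is:
Bags: B1 = {b, h}  B2 = {b, d}  B3 = {b, i}  B4 = {a, b}  B5 = {f, i}  B6 = {b, e}  B7 = {c, i}  B8 = {c, g}
Tree: B1–B2, B2–B3, B1–B4, B3–B5, B2–B6, B5–B7, B7–B8

Every bag has size at most 2, so the width is 2 − 1 = 1 and tw(G) ≤ 1. Any graph with an edge has treewidth ≥ 1, and G has the edge h–b. Therefore the treewidth is 1.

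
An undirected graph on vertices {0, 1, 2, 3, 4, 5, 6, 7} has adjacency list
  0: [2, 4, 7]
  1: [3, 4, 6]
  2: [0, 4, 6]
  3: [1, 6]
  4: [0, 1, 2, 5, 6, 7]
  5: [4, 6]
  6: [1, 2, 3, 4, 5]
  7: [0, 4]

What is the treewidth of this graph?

2

A width-2 tree decomposition is:
Bags: B1 = {0, 2, 4}  B2 = {2, 4, 6}  B3 = {1, 4, 6}  B4 = {0, 4, 7}  B5 = {1, 3, 6}  B6 = {4, 5, 6}
Tree: B1–B2, B2–B3, B1–B4, B3–B5, B3–B6
Each bag holds 3 vertices, so the decomposition has width 2, which upper-bounds the treewidth. For the lower bound, the 3 vertices {1, 3, 6} are pairwise adjacent, and any tree decomposition puts a clique entirely inside one bag — forcing width ≥ 2. Combining the bounds, tw(G) = 2.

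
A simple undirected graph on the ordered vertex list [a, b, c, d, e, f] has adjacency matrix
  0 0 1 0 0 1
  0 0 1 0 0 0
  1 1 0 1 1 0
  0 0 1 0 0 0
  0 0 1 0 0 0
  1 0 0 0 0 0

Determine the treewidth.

1

A width-1 tree decomposition is:
Bags: B1 = {a, c}  B2 = {b, c}  B3 = {c, d}  B4 = {c, e}  B5 = {a, f}
Tree: B1–B2, B2–B3, B3–B4, B1–B5
Each bag holds 2 vertices, so the decomposition has width 1, which upper-bounds the treewidth. Since G has at least one edge (e.g. a–c), it is not an edgeless graph, so tw(G) ≥ 1. Hence tw(G) = 1 exactly.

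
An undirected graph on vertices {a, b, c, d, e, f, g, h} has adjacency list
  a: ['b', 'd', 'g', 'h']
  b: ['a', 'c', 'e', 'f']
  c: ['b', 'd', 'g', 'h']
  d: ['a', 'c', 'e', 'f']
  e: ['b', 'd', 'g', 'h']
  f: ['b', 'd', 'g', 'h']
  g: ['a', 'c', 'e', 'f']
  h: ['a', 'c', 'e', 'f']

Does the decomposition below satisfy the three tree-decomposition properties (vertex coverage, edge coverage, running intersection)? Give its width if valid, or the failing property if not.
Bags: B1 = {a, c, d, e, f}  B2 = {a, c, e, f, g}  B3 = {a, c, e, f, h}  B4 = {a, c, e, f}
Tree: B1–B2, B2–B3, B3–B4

No — vertex b appears in no bag.

A tree decomposition must satisfy three properties: every vertex lies in some bag; for every edge, both endpoints lie together in some bag; and for every vertex, the bags containing it form a connected subtree. Here vertex b appears in no bag, so the decomposition is invalid.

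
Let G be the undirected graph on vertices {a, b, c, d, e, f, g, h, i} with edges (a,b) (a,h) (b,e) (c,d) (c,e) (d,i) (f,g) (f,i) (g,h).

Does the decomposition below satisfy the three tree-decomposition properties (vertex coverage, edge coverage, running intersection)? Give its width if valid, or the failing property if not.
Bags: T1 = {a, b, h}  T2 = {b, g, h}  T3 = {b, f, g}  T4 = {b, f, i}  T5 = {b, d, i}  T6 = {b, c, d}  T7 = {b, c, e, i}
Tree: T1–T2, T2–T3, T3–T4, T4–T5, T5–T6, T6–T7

No — bags containing vertex i are not connected in the tree.

A tree decomposition must satisfy three properties: every vertex lies in some bag; for every edge, both endpoints lie together in some bag; and for every vertex, the bags containing it form a connected subtree. Here bags containing vertex i are not connected in the tree, so the decomposition is invalid.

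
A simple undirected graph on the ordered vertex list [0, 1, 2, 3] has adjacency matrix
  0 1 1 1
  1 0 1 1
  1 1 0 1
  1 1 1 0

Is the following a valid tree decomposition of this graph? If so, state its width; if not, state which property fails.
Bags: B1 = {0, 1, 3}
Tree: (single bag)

A tree decomposition must satisfy three properties: every vertex lies in some bag; for every edge, both endpoints lie together in some bag; and for every vertex, the bags containing it form a connected subtree. Here vertex 2 appears in no bag, so the decomposition is invalid.

No — vertex 2 appears in no bag.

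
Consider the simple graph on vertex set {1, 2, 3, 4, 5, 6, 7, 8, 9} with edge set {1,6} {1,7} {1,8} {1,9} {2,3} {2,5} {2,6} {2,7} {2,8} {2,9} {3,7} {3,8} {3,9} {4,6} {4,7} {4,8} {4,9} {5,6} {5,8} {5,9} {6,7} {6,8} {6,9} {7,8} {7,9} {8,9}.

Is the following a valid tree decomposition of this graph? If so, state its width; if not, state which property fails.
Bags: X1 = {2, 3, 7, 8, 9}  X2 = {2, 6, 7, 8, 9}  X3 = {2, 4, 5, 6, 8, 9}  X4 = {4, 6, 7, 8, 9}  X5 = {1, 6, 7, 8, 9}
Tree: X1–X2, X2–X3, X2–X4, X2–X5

No — bags containing vertex 4 are not connected in the tree.

A tree decomposition must satisfy three properties: every vertex lies in some bag; for every edge, both endpoints lie together in some bag; and for every vertex, the bags containing it form a connected subtree. Here bags containing vertex 4 are not connected in the tree, so the decomposition is invalid.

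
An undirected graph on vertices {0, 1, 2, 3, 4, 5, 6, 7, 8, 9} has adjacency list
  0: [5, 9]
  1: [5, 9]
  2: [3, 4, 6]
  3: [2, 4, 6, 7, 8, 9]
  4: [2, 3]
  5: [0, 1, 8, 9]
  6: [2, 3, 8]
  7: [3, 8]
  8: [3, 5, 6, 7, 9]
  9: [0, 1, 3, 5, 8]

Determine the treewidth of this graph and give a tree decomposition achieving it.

Each bag holds 3 vertices, so the decomposition has width 2, which upper-bounds the treewidth. Conversely, {0, 5, 9} is a clique of size 3, and the vertices of any clique must share a bag in every tree decomposition; so some bag has ≥ 3 vertices and tw(G) ≥ 2. The upper and lower bounds meet at 2, so that is the treewidth.

Treewidth 2.
Bags: B1 = {3, 6, 8}  B2 = {3, 8, 9}  B3 = {5, 8, 9}  B4 = {1, 5, 9}  B5 = {2, 3, 6}  B6 = {0, 5, 9}  B7 = {2, 3, 4}  B8 = {3, 7, 8}
Tree: B1–B2, B2–B3, B3–B4, B1–B5, B3–B6, B5–B7, B2–B8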